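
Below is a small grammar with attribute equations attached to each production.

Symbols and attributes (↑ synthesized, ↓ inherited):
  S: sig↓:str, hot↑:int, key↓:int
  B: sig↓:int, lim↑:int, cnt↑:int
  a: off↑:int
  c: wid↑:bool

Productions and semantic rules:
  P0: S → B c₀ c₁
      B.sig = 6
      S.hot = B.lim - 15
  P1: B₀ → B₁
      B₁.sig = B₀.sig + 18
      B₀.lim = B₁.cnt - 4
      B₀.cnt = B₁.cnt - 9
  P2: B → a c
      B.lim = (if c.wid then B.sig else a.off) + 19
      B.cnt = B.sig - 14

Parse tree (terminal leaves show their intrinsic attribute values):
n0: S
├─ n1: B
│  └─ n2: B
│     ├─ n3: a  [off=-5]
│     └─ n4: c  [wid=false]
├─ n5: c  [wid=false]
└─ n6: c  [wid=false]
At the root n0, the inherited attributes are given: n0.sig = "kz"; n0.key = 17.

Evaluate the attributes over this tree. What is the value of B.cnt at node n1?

1

1. n0.sig = "kz"  [given at root]
2. n0.key = 17  [given at root]
3. n1.sig = 6  [6]
4. n2.sig = 24  [B₀.sig + 18]
5. n3.off = -5  [terminal]
6. n4.wid = false  [terminal]
7. n2.lim = 14  [(if c.wid then B.sig else a.off) + 19]
8. n2.cnt = 10  [B.sig - 14]
9. n1.lim = 6  [B₁.cnt - 4]
10. n1.cnt = 1  [B₁.cnt - 9]
11. n5.wid = false  [terminal]
12. n6.wid = false  [terminal]
13. n0.hot = -9  [B.lim - 15]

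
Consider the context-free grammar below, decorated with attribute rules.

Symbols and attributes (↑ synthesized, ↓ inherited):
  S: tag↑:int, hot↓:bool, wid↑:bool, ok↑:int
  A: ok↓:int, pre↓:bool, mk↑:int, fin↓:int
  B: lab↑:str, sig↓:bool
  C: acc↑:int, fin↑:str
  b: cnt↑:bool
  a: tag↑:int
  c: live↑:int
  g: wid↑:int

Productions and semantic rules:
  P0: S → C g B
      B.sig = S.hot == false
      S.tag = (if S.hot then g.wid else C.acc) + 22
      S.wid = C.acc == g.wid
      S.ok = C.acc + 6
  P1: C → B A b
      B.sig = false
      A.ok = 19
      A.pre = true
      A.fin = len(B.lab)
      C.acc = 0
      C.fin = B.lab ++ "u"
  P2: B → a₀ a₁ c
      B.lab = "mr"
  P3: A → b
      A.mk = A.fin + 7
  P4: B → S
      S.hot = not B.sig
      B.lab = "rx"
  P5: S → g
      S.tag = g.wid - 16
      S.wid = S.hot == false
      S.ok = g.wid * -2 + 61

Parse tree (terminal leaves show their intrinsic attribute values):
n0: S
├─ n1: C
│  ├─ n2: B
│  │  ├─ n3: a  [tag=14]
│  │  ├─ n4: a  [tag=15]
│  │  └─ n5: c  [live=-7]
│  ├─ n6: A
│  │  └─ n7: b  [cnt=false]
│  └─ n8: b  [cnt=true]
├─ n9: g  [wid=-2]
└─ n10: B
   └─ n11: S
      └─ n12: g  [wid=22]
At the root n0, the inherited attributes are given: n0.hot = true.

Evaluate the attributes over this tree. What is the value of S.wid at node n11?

1. n0.hot = true  [given at root]
2. n2.sig = false  [false]
3. n3.tag = 14  [terminal]
4. n4.tag = 15  [terminal]
5. n5.live = -7  [terminal]
6. n2.lab = "mr"  ["mr"]
7. n6.ok = 19  [19]
8. n6.pre = true  [true]
9. n6.fin = 2  [len(B.lab)]
10. n7.cnt = false  [terminal]
11. n6.mk = 9  [A.fin + 7]
12. n8.cnt = true  [terminal]
13. n1.acc = 0  [0]
14. n1.fin = "mru"  [B.lab ++ "u"]
15. n9.wid = -2  [terminal]
16. n10.sig = false  [S.hot == false]
17. n11.hot = true  [not B.sig]
18. n12.wid = 22  [terminal]
19. n11.tag = 6  [g.wid - 16]
20. n11.wid = false  [S.hot == false]
21. n11.ok = 17  [g.wid * -2 + 61]
22. n10.lab = "rx"  ["rx"]
23. n0.tag = 20  [(if S.hot then g.wid else C.acc) + 22]
24. n0.wid = false  [C.acc == g.wid]
25. n0.ok = 6  [C.acc + 6]

false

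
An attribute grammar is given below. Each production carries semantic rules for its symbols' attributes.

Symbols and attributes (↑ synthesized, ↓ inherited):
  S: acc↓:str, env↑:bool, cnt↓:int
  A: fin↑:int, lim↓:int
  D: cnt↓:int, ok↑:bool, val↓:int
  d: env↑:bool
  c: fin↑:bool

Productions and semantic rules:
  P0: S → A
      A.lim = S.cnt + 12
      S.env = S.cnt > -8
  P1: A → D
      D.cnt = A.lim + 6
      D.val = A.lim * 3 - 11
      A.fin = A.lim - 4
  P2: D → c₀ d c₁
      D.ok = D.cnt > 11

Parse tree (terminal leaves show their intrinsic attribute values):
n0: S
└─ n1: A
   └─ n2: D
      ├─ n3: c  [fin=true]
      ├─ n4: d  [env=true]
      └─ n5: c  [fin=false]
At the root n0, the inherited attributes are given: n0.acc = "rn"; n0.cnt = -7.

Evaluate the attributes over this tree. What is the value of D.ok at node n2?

1. n0.acc = "rn"  [given at root]
2. n0.cnt = -7  [given at root]
3. n1.lim = 5  [S.cnt + 12]
4. n2.cnt = 11  [A.lim + 6]
5. n2.val = 4  [A.lim * 3 - 11]
6. n3.fin = true  [terminal]
7. n4.env = true  [terminal]
8. n5.fin = false  [terminal]
9. n2.ok = false  [D.cnt > 11]
10. n1.fin = 1  [A.lim - 4]
11. n0.env = true  [S.cnt > -8]

false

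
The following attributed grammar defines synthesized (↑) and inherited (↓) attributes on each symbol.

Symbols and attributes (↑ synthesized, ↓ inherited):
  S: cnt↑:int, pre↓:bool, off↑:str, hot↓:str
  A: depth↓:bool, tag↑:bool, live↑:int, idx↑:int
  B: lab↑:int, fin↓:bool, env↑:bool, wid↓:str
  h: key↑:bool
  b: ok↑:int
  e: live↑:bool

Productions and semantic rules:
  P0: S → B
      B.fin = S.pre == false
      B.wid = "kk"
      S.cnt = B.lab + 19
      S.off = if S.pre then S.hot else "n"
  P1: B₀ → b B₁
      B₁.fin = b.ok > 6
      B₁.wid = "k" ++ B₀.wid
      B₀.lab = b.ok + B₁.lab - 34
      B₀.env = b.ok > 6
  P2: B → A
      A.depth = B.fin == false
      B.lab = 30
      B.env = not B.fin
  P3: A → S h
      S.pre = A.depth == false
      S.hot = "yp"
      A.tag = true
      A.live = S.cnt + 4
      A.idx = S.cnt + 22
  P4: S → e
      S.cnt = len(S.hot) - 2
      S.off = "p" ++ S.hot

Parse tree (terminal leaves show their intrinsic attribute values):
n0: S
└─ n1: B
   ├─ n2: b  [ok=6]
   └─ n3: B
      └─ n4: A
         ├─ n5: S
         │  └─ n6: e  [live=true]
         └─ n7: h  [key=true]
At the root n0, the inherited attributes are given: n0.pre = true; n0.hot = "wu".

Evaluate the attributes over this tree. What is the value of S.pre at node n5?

false

1. n0.pre = true  [given at root]
2. n0.hot = "wu"  [given at root]
3. n1.fin = false  [S.pre == false]
4. n1.wid = "kk"  ["kk"]
5. n2.ok = 6  [terminal]
6. n3.fin = false  [b.ok > 6]
7. n3.wid = "kkk"  ["k" ++ B₀.wid]
8. n4.depth = true  [B.fin == false]
9. n5.pre = false  [A.depth == false]
10. n5.hot = "yp"  ["yp"]
11. n6.live = true  [terminal]
12. n5.cnt = 0  [len(S.hot) - 2]
13. n5.off = "pyp"  ["p" ++ S.hot]
14. n7.key = true  [terminal]
15. n4.tag = true  [true]
16. n4.live = 4  [S.cnt + 4]
17. n4.idx = 22  [S.cnt + 22]
18. n3.lab = 30  [30]
19. n3.env = true  [not B.fin]
20. n1.lab = 2  [b.ok + B₁.lab - 34]
21. n1.env = false  [b.ok > 6]
22. n0.cnt = 21  [B.lab + 19]
23. n0.off = "wu"  [if S.pre then S.hot else "n"]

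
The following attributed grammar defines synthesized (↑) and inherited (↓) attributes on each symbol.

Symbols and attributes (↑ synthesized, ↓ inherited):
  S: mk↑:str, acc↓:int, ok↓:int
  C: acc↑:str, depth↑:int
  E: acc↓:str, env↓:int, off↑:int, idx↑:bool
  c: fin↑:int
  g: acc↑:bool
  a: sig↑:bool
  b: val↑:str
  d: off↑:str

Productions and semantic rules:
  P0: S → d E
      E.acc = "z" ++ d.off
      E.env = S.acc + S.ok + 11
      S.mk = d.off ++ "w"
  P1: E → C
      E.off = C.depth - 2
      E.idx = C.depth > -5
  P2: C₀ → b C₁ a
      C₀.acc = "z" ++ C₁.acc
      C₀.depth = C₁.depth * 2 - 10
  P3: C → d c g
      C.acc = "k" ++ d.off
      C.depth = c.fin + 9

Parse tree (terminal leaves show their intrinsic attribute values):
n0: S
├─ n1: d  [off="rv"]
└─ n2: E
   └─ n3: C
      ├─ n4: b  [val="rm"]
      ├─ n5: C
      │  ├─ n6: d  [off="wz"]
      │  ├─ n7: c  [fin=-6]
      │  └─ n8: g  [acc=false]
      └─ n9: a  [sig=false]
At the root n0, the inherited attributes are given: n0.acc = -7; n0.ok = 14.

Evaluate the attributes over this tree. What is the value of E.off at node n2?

-6

1. n0.acc = -7  [given at root]
2. n0.ok = 14  [given at root]
3. n1.off = "rv"  [terminal]
4. n2.acc = "zrv"  ["z" ++ d.off]
5. n2.env = 18  [S.acc + S.ok + 11]
6. n4.val = "rm"  [terminal]
7. n6.off = "wz"  [terminal]
8. n7.fin = -6  [terminal]
9. n8.acc = false  [terminal]
10. n5.acc = "kwz"  ["k" ++ d.off]
11. n5.depth = 3  [c.fin + 9]
12. n9.sig = false  [terminal]
13. n3.acc = "zkwz"  ["z" ++ C₁.acc]
14. n3.depth = -4  [C₁.depth * 2 - 10]
15. n2.off = -6  [C.depth - 2]
16. n2.idx = true  [C.depth > -5]
17. n0.mk = "rvw"  [d.off ++ "w"]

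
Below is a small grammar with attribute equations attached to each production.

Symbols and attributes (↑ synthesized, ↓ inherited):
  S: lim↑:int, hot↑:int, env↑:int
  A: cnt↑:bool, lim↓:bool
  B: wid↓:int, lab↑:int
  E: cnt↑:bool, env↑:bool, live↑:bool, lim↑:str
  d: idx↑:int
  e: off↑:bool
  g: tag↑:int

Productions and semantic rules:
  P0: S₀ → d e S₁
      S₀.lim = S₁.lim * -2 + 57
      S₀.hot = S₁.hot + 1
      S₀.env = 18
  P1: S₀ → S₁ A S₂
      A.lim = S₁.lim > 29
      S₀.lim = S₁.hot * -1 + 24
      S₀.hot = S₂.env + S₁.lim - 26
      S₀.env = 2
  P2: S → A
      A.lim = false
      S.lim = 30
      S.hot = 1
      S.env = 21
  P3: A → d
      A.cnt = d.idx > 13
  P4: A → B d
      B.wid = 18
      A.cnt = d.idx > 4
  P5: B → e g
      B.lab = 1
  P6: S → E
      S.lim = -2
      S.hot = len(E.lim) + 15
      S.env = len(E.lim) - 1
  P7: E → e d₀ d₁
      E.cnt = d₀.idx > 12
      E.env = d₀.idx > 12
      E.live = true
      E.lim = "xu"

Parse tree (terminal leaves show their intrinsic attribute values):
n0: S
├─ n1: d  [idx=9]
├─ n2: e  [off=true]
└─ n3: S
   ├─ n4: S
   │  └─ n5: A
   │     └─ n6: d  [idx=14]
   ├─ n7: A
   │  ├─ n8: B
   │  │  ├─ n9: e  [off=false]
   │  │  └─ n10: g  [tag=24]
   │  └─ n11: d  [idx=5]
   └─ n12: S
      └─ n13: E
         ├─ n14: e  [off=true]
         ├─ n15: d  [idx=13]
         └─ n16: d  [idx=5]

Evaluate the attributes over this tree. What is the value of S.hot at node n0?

6

1. n1.idx = 9  [terminal]
2. n2.off = true  [terminal]
3. n5.lim = false  [false]
4. n6.idx = 14  [terminal]
5. n5.cnt = true  [d.idx > 13]
6. n4.lim = 30  [30]
7. n4.hot = 1  [1]
8. n4.env = 21  [21]
9. n7.lim = true  [S₁.lim > 29]
10. n8.wid = 18  [18]
11. n9.off = false  [terminal]
12. n10.tag = 24  [terminal]
13. n8.lab = 1  [1]
14. n11.idx = 5  [terminal]
15. n7.cnt = true  [d.idx > 4]
16. n14.off = true  [terminal]
17. n15.idx = 13  [terminal]
18. n16.idx = 5  [terminal]
19. n13.cnt = true  [d₀.idx > 12]
20. n13.env = true  [d₀.idx > 12]
21. n13.live = true  [true]
22. n13.lim = "xu"  ["xu"]
23. n12.lim = -2  [-2]
24. n12.hot = 17  [len(E.lim) + 15]
25. n12.env = 1  [len(E.lim) - 1]
26. n3.lim = 23  [S₁.hot * -1 + 24]
27. n3.hot = 5  [S₂.env + S₁.lim - 26]
28. n3.env = 2  [2]
29. n0.lim = 11  [S₁.lim * -2 + 57]
30. n0.hot = 6  [S₁.hot + 1]
31. n0.env = 18  [18]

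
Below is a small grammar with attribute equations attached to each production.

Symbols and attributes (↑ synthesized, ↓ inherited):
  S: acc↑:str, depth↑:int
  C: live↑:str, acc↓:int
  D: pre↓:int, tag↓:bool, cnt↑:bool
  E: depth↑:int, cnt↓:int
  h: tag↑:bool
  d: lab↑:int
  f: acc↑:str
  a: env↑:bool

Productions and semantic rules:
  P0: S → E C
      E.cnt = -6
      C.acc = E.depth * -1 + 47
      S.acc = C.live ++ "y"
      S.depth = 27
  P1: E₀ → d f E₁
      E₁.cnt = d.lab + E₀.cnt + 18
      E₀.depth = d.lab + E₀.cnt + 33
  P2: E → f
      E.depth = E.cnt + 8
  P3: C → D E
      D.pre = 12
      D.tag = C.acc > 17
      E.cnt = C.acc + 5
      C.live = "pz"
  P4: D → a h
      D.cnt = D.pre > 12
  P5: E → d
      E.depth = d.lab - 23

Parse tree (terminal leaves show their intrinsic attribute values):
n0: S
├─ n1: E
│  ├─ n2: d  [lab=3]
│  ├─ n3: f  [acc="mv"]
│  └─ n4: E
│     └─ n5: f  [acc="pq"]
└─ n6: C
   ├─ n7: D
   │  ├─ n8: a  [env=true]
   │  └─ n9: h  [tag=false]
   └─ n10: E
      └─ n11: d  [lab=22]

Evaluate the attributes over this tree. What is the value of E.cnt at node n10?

22

1. n1.cnt = -6  [-6]
2. n2.lab = 3  [terminal]
3. n3.acc = "mv"  [terminal]
4. n4.cnt = 15  [d.lab + E₀.cnt + 18]
5. n5.acc = "pq"  [terminal]
6. n4.depth = 23  [E.cnt + 8]
7. n1.depth = 30  [d.lab + E₀.cnt + 33]
8. n6.acc = 17  [E.depth * -1 + 47]
9. n7.pre = 12  [12]
10. n7.tag = false  [C.acc > 17]
11. n8.env = true  [terminal]
12. n9.tag = false  [terminal]
13. n7.cnt = false  [D.pre > 12]
14. n10.cnt = 22  [C.acc + 5]
15. n11.lab = 22  [terminal]
16. n10.depth = -1  [d.lab - 23]
17. n6.live = "pz"  ["pz"]
18. n0.acc = "pzy"  [C.live ++ "y"]
19. n0.depth = 27  [27]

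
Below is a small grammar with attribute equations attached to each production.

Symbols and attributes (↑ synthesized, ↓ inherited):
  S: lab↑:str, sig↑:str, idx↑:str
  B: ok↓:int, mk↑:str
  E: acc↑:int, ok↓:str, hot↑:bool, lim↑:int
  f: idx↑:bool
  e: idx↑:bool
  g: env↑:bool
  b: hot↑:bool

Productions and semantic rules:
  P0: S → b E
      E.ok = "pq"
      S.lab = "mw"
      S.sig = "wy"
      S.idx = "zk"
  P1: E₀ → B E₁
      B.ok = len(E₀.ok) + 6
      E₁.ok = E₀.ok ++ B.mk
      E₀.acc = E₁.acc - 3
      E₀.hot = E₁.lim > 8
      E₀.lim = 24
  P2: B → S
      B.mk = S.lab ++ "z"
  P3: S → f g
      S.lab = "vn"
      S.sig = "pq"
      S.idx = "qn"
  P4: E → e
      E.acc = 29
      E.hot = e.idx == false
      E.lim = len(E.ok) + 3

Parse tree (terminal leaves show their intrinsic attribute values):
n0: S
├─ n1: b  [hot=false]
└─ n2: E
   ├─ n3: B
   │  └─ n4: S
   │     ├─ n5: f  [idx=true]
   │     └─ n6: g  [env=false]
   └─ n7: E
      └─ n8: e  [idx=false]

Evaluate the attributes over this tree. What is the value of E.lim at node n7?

1. n1.hot = false  [terminal]
2. n2.ok = "pq"  ["pq"]
3. n3.ok = 8  [len(E₀.ok) + 6]
4. n5.idx = true  [terminal]
5. n6.env = false  [terminal]
6. n4.lab = "vn"  ["vn"]
7. n4.sig = "pq"  ["pq"]
8. n4.idx = "qn"  ["qn"]
9. n3.mk = "vnz"  [S.lab ++ "z"]
10. n7.ok = "pqvnz"  [E₀.ok ++ B.mk]
11. n8.idx = false  [terminal]
12. n7.acc = 29  [29]
13. n7.hot = true  [e.idx == false]
14. n7.lim = 8  [len(E.ok) + 3]
15. n2.acc = 26  [E₁.acc - 3]
16. n2.hot = false  [E₁.lim > 8]
17. n2.lim = 24  [24]
18. n0.lab = "mw"  ["mw"]
19. n0.sig = "wy"  ["wy"]
20. n0.idx = "zk"  ["zk"]

8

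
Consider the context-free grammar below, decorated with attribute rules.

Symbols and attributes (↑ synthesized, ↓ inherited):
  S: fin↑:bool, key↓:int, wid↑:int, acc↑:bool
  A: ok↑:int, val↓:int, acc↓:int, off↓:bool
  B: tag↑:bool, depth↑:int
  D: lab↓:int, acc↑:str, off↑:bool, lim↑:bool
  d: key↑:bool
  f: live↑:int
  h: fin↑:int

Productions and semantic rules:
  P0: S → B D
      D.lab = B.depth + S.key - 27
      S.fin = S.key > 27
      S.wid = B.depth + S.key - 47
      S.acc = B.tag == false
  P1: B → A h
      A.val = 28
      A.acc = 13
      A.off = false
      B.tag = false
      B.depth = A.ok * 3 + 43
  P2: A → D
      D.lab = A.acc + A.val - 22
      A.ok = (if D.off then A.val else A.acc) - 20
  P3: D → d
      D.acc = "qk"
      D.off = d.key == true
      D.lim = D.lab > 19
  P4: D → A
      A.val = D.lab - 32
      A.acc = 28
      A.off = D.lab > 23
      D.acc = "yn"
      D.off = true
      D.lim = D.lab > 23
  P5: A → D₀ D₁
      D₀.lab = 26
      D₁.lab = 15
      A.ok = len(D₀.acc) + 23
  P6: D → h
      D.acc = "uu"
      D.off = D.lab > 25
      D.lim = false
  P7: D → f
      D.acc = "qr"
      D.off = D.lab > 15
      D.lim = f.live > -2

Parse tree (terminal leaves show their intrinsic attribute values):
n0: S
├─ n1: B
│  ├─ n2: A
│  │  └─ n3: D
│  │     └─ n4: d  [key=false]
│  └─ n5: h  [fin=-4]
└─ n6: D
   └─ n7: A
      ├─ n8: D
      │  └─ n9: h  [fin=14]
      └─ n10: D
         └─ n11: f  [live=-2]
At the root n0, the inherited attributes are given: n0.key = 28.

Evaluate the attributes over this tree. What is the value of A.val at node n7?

-9

1. n0.key = 28  [given at root]
2. n2.val = 28  [28]
3. n2.acc = 13  [13]
4. n2.off = false  [false]
5. n3.lab = 19  [A.acc + A.val - 22]
6. n4.key = false  [terminal]
7. n3.acc = "qk"  ["qk"]
8. n3.off = false  [d.key == true]
9. n3.lim = false  [D.lab > 19]
10. n2.ok = -7  [(if D.off then A.val else A.acc) - 20]
11. n5.fin = -4  [terminal]
12. n1.tag = false  [false]
13. n1.depth = 22  [A.ok * 3 + 43]
14. n6.lab = 23  [B.depth + S.key - 27]
15. n7.val = -9  [D.lab - 32]
16. n7.acc = 28  [28]
17. n7.off = false  [D.lab > 23]
18. n8.lab = 26  [26]
19. n9.fin = 14  [terminal]
20. n8.acc = "uu"  ["uu"]
21. n8.off = true  [D.lab > 25]
22. n8.lim = false  [false]
23. n10.lab = 15  [15]
24. n11.live = -2  [terminal]
25. n10.acc = "qr"  ["qr"]
26. n10.off = false  [D.lab > 15]
27. n10.lim = false  [f.live > -2]
28. n7.ok = 25  [len(D₀.acc) + 23]
29. n6.acc = "yn"  ["yn"]
30. n6.off = true  [true]
31. n6.lim = false  [D.lab > 23]
32. n0.fin = true  [S.key > 27]
33. n0.wid = 3  [B.depth + S.key - 47]
34. n0.acc = true  [B.tag == false]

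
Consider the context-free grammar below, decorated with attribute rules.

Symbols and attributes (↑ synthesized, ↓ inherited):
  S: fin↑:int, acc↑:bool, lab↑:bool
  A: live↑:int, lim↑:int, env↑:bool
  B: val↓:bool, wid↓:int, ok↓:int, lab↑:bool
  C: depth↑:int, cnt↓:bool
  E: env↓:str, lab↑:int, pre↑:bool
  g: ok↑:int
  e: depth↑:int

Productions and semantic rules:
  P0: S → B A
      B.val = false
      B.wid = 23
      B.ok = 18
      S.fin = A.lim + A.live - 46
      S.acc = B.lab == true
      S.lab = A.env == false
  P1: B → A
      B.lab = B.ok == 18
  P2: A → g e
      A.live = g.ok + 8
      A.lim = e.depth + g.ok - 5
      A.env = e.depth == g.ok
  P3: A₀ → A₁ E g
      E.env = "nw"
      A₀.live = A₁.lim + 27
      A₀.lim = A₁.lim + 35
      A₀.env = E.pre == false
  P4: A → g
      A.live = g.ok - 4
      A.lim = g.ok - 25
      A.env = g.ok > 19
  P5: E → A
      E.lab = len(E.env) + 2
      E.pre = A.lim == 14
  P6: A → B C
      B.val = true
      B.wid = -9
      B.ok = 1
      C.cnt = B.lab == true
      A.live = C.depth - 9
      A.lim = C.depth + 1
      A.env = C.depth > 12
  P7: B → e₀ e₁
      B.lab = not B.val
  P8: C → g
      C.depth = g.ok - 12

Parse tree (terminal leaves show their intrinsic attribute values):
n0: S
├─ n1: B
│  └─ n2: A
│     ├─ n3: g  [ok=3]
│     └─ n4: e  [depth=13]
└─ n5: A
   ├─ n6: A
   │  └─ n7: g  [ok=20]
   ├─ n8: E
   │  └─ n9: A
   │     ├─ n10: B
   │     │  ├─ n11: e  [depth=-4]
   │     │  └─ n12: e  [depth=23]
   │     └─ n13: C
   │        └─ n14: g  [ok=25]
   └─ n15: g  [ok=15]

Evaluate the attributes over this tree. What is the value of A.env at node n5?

false

1. n1.val = false  [false]
2. n1.wid = 23  [23]
3. n1.ok = 18  [18]
4. n3.ok = 3  [terminal]
5. n4.depth = 13  [terminal]
6. n2.live = 11  [g.ok + 8]
7. n2.lim = 11  [e.depth + g.ok - 5]
8. n2.env = false  [e.depth == g.ok]
9. n1.lab = true  [B.ok == 18]
10. n7.ok = 20  [terminal]
11. n6.live = 16  [g.ok - 4]
12. n6.lim = -5  [g.ok - 25]
13. n6.env = true  [g.ok > 19]
14. n8.env = "nw"  ["nw"]
15. n10.val = true  [true]
16. n10.wid = -9  [-9]
17. n10.ok = 1  [1]
18. n11.depth = -4  [terminal]
19. n12.depth = 23  [terminal]
20. n10.lab = false  [not B.val]
21. n13.cnt = false  [B.lab == true]
22. n14.ok = 25  [terminal]
23. n13.depth = 13  [g.ok - 12]
24. n9.live = 4  [C.depth - 9]
25. n9.lim = 14  [C.depth + 1]
26. n9.env = true  [C.depth > 12]
27. n8.lab = 4  [len(E.env) + 2]
28. n8.pre = true  [A.lim == 14]
29. n15.ok = 15  [terminal]
30. n5.live = 22  [A₁.lim + 27]
31. n5.lim = 30  [A₁.lim + 35]
32. n5.env = false  [E.pre == false]
33. n0.fin = 6  [A.lim + A.live - 46]
34. n0.acc = true  [B.lab == true]
35. n0.lab = true  [A.env == false]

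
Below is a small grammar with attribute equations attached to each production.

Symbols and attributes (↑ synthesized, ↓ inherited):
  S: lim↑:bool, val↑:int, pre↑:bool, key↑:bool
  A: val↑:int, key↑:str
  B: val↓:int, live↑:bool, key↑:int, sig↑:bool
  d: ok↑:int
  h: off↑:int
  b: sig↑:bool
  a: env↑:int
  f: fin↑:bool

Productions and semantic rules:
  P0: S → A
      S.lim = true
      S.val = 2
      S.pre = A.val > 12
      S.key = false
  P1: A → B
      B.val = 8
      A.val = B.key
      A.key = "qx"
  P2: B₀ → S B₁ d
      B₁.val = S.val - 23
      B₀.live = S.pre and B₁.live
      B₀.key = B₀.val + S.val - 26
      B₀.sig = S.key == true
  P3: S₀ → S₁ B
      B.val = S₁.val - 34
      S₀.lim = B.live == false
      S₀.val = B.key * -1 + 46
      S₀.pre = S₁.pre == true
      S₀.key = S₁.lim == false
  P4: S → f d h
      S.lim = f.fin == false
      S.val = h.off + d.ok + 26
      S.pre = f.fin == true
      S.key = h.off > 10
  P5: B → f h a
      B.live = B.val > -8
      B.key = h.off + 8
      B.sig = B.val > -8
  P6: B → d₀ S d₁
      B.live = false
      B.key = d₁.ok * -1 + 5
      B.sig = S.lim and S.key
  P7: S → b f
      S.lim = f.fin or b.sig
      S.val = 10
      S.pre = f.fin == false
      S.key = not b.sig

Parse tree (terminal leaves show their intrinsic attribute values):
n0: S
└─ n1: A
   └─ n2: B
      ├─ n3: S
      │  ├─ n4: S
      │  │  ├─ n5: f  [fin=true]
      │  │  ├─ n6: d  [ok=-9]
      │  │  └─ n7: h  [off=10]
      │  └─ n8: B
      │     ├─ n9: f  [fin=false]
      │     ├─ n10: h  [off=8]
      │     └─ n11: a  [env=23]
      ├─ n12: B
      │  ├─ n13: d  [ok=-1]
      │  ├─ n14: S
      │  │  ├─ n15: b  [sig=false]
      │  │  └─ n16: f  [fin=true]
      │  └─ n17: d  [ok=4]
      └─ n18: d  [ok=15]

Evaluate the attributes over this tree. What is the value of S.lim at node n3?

false

1. n2.val = 8  [8]
2. n5.fin = true  [terminal]
3. n6.ok = -9  [terminal]
4. n7.off = 10  [terminal]
5. n4.lim = false  [f.fin == false]
6. n4.val = 27  [h.off + d.ok + 26]
7. n4.pre = true  [f.fin == true]
8. n4.key = false  [h.off > 10]
9. n8.val = -7  [S₁.val - 34]
10. n9.fin = false  [terminal]
11. n10.off = 8  [terminal]
12. n11.env = 23  [terminal]
13. n8.live = true  [B.val > -8]
14. n8.key = 16  [h.off + 8]
15. n8.sig = true  [B.val > -8]
16. n3.lim = false  [B.live == false]
17. n3.val = 30  [B.key * -1 + 46]
18. n3.pre = true  [S₁.pre == true]
19. n3.key = true  [S₁.lim == false]
20. n12.val = 7  [S.val - 23]
21. n13.ok = -1  [terminal]
22. n15.sig = false  [terminal]
23. n16.fin = true  [terminal]
24. n14.lim = true  [f.fin or b.sig]
25. n14.val = 10  [10]
26. n14.pre = false  [f.fin == false]
27. n14.key = true  [not b.sig]
28. n17.ok = 4  [terminal]
29. n12.live = false  [false]
30. n12.key = 1  [d₁.ok * -1 + 5]
31. n12.sig = true  [S.lim and S.key]
32. n18.ok = 15  [terminal]
33. n2.live = false  [S.pre and B₁.live]
34. n2.key = 12  [B₀.val + S.val - 26]
35. n2.sig = true  [S.key == true]
36. n1.val = 12  [B.key]
37. n1.key = "qx"  ["qx"]
38. n0.lim = true  [true]
39. n0.val = 2  [2]
40. n0.pre = false  [A.val > 12]
41. n0.key = false  [false]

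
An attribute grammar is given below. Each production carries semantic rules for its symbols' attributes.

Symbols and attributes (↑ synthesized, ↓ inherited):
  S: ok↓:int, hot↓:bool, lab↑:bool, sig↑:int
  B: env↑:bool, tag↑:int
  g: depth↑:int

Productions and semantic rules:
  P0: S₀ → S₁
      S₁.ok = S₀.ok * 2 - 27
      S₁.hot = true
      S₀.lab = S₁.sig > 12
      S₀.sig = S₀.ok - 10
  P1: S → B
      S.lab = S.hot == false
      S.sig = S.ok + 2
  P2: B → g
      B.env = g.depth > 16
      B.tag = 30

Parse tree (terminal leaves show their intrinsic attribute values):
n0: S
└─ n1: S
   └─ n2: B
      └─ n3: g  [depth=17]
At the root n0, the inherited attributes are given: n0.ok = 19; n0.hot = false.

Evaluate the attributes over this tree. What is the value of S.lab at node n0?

1. n0.ok = 19  [given at root]
2. n0.hot = false  [given at root]
3. n1.ok = 11  [S₀.ok * 2 - 27]
4. n1.hot = true  [true]
5. n3.depth = 17  [terminal]
6. n2.env = true  [g.depth > 16]
7. n2.tag = 30  [30]
8. n1.lab = false  [S.hot == false]
9. n1.sig = 13  [S.ok + 2]
10. n0.lab = true  [S₁.sig > 12]
11. n0.sig = 9  [S₀.ok - 10]

true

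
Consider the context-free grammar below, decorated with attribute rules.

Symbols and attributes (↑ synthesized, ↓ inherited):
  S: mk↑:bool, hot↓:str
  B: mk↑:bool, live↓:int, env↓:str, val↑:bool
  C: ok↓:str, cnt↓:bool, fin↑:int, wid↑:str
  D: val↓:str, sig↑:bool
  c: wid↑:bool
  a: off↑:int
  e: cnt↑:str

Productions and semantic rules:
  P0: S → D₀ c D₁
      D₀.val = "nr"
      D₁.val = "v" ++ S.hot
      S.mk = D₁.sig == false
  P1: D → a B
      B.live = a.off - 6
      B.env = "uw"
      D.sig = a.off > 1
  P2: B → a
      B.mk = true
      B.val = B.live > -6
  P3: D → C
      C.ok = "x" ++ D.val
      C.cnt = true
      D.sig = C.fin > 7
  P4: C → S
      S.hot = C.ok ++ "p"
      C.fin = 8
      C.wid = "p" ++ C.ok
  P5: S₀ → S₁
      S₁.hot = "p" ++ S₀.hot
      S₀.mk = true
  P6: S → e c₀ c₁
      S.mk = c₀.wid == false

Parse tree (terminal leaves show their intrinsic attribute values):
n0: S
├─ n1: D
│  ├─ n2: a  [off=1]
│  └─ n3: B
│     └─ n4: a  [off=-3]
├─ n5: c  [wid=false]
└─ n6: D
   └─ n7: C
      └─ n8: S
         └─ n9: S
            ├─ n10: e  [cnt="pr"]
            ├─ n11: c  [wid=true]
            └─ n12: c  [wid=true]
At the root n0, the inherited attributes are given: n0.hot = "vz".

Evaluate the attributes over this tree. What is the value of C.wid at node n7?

1. n0.hot = "vz"  [given at root]
2. n1.val = "nr"  ["nr"]
3. n2.off = 1  [terminal]
4. n3.live = -5  [a.off - 6]
5. n3.env = "uw"  ["uw"]
6. n4.off = -3  [terminal]
7. n3.mk = true  [true]
8. n3.val = true  [B.live > -6]
9. n1.sig = false  [a.off > 1]
10. n5.wid = false  [terminal]
11. n6.val = "vvz"  ["v" ++ S.hot]
12. n7.ok = "xvvz"  ["x" ++ D.val]
13. n7.cnt = true  [true]
14. n8.hot = "xvvzp"  [C.ok ++ "p"]
15. n9.hot = "pxvvzp"  ["p" ++ S₀.hot]
16. n10.cnt = "pr"  [terminal]
17. n11.wid = true  [terminal]
18. n12.wid = true  [terminal]
19. n9.mk = false  [c₀.wid == false]
20. n8.mk = true  [true]
21. n7.fin = 8  [8]
22. n7.wid = "pxvvz"  ["p" ++ C.ok]
23. n6.sig = true  [C.fin > 7]
24. n0.mk = false  [D₁.sig == false]

"pxvvz"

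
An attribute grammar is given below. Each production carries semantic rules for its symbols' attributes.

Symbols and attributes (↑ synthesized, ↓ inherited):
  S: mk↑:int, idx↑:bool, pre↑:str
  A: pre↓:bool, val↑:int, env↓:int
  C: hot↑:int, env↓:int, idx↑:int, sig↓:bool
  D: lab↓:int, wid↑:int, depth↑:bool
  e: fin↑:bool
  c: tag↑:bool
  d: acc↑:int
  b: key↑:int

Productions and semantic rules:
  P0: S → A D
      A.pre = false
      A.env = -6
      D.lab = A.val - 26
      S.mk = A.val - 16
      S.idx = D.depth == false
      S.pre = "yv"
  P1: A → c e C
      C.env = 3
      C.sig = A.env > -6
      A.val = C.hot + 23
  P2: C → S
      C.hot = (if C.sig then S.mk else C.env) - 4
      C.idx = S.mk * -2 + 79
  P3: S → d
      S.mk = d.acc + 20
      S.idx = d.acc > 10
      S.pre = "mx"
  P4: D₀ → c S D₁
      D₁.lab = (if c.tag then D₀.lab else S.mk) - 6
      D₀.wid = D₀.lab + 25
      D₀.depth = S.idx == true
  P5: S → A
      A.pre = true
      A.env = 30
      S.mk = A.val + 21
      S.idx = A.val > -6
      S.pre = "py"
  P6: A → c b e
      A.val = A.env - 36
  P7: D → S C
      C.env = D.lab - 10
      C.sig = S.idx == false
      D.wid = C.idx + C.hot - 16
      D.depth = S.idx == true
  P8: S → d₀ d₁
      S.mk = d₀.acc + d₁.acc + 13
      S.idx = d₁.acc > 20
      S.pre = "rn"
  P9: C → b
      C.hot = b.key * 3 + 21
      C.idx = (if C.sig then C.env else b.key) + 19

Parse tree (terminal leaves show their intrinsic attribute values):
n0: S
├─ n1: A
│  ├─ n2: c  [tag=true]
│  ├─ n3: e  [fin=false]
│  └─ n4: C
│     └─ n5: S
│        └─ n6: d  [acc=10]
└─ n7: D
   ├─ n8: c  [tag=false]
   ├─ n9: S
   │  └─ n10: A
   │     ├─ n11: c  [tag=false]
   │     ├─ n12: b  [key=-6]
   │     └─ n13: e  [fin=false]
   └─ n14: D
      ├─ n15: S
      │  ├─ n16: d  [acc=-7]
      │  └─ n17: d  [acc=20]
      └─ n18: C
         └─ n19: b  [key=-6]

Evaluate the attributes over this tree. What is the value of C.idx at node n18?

18

1. n1.pre = false  [false]
2. n1.env = -6  [-6]
3. n2.tag = true  [terminal]
4. n3.fin = false  [terminal]
5. n4.env = 3  [3]
6. n4.sig = false  [A.env > -6]
7. n6.acc = 10  [terminal]
8. n5.mk = 30  [d.acc + 20]
9. n5.idx = false  [d.acc > 10]
10. n5.pre = "mx"  ["mx"]
11. n4.hot = -1  [(if C.sig then S.mk else C.env) - 4]
12. n4.idx = 19  [S.mk * -2 + 79]
13. n1.val = 22  [C.hot + 23]
14. n7.lab = -4  [A.val - 26]
15. n8.tag = false  [terminal]
16. n10.pre = true  [true]
17. n10.env = 30  [30]
18. n11.tag = false  [terminal]
19. n12.key = -6  [terminal]
20. n13.fin = false  [terminal]
21. n10.val = -6  [A.env - 36]
22. n9.mk = 15  [A.val + 21]
23. n9.idx = false  [A.val > -6]
24. n9.pre = "py"  ["py"]
25. n14.lab = 9  [(if c.tag then D₀.lab else S.mk) - 6]
26. n16.acc = -7  [terminal]
27. n17.acc = 20  [terminal]
28. n15.mk = 26  [d₀.acc + d₁.acc + 13]
29. n15.idx = false  [d₁.acc > 20]
30. n15.pre = "rn"  ["rn"]
31. n18.env = -1  [D.lab - 10]
32. n18.sig = true  [S.idx == false]
33. n19.key = -6  [terminal]
34. n18.hot = 3  [b.key * 3 + 21]
35. n18.idx = 18  [(if C.sig then C.env else b.key) + 19]
36. n14.wid = 5  [C.idx + C.hot - 16]
37. n14.depth = false  [S.idx == true]
38. n7.wid = 21  [D₀.lab + 25]
39. n7.depth = false  [S.idx == true]
40. n0.mk = 6  [A.val - 16]
41. n0.idx = true  [D.depth == false]
42. n0.pre = "yv"  ["yv"]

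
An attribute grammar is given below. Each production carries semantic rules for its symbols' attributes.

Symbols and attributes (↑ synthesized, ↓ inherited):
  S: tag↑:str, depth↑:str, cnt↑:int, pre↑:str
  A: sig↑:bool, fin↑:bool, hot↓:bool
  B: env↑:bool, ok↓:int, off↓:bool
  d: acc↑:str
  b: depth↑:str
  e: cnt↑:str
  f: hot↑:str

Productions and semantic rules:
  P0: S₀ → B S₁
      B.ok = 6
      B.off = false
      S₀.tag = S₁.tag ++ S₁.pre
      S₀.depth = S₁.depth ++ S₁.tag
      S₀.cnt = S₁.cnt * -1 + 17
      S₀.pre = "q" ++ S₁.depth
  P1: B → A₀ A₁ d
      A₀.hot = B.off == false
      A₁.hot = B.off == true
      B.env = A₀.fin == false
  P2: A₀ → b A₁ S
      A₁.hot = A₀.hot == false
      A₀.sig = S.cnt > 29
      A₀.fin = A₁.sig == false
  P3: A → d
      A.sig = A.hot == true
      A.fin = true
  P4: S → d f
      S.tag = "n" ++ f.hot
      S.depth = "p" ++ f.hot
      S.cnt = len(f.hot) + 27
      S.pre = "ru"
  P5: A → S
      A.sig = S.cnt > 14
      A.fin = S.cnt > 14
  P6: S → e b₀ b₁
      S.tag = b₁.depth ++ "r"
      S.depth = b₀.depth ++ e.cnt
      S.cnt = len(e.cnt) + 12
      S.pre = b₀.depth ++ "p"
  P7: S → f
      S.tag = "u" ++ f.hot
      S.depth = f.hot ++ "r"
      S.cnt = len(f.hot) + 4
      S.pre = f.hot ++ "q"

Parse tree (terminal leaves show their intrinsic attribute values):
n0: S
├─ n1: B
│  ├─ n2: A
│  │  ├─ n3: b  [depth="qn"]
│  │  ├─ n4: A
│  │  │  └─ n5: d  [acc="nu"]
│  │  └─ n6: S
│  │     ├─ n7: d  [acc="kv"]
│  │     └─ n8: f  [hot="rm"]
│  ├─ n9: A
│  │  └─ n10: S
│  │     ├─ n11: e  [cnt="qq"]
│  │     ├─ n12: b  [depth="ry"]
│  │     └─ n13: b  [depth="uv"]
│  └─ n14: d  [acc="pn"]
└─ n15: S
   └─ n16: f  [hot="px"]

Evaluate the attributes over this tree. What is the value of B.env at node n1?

1. n1.ok = 6  [6]
2. n1.off = false  [false]
3. n2.hot = true  [B.off == false]
4. n3.depth = "qn"  [terminal]
5. n4.hot = false  [A₀.hot == false]
6. n5.acc = "nu"  [terminal]
7. n4.sig = false  [A.hot == true]
8. n4.fin = true  [true]
9. n7.acc = "kv"  [terminal]
10. n8.hot = "rm"  [terminal]
11. n6.tag = "nrm"  ["n" ++ f.hot]
12. n6.depth = "prm"  ["p" ++ f.hot]
13. n6.cnt = 29  [len(f.hot) + 27]
14. n6.pre = "ru"  ["ru"]
15. n2.sig = false  [S.cnt > 29]
16. n2.fin = true  [A₁.sig == false]
17. n9.hot = false  [B.off == true]
18. n11.cnt = "qq"  [terminal]
19. n12.depth = "ry"  [terminal]
20. n13.depth = "uv"  [terminal]
21. n10.tag = "uvr"  [b₁.depth ++ "r"]
22. n10.depth = "ryqq"  [b₀.depth ++ e.cnt]
23. n10.cnt = 14  [len(e.cnt) + 12]
24. n10.pre = "ryp"  [b₀.depth ++ "p"]
25. n9.sig = false  [S.cnt > 14]
26. n9.fin = false  [S.cnt > 14]
27. n14.acc = "pn"  [terminal]
28. n1.env = false  [A₀.fin == false]
29. n16.hot = "px"  [terminal]
30. n15.tag = "upx"  ["u" ++ f.hot]
31. n15.depth = "pxr"  [f.hot ++ "r"]
32. n15.cnt = 6  [len(f.hot) + 4]
33. n15.pre = "pxq"  [f.hot ++ "q"]
34. n0.tag = "upxpxq"  [S₁.tag ++ S₁.pre]
35. n0.depth = "pxrupx"  [S₁.depth ++ S₁.tag]
36. n0.cnt = 11  [S₁.cnt * -1 + 17]
37. n0.pre = "qpxr"  ["q" ++ S₁.depth]

false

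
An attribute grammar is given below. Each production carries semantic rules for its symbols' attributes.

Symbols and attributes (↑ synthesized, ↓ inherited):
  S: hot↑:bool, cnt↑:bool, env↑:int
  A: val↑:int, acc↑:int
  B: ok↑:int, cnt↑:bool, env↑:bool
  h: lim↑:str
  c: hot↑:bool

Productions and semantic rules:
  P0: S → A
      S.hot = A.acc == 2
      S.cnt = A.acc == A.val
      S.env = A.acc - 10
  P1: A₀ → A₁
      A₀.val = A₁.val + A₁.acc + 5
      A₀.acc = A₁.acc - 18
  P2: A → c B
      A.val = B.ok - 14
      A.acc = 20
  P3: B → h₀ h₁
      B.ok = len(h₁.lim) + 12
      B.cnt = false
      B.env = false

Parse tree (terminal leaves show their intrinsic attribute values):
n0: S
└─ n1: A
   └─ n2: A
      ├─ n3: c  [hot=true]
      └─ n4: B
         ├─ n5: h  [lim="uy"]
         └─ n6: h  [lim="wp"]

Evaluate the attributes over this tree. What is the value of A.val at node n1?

25

1. n3.hot = true  [terminal]
2. n5.lim = "uy"  [terminal]
3. n6.lim = "wp"  [terminal]
4. n4.ok = 14  [len(h₁.lim) + 12]
5. n4.cnt = false  [false]
6. n4.env = false  [false]
7. n2.val = 0  [B.ok - 14]
8. n2.acc = 20  [20]
9. n1.val = 25  [A₁.val + A₁.acc + 5]
10. n1.acc = 2  [A₁.acc - 18]
11. n0.hot = true  [A.acc == 2]
12. n0.cnt = false  [A.acc == A.val]
13. n0.env = -8  [A.acc - 10]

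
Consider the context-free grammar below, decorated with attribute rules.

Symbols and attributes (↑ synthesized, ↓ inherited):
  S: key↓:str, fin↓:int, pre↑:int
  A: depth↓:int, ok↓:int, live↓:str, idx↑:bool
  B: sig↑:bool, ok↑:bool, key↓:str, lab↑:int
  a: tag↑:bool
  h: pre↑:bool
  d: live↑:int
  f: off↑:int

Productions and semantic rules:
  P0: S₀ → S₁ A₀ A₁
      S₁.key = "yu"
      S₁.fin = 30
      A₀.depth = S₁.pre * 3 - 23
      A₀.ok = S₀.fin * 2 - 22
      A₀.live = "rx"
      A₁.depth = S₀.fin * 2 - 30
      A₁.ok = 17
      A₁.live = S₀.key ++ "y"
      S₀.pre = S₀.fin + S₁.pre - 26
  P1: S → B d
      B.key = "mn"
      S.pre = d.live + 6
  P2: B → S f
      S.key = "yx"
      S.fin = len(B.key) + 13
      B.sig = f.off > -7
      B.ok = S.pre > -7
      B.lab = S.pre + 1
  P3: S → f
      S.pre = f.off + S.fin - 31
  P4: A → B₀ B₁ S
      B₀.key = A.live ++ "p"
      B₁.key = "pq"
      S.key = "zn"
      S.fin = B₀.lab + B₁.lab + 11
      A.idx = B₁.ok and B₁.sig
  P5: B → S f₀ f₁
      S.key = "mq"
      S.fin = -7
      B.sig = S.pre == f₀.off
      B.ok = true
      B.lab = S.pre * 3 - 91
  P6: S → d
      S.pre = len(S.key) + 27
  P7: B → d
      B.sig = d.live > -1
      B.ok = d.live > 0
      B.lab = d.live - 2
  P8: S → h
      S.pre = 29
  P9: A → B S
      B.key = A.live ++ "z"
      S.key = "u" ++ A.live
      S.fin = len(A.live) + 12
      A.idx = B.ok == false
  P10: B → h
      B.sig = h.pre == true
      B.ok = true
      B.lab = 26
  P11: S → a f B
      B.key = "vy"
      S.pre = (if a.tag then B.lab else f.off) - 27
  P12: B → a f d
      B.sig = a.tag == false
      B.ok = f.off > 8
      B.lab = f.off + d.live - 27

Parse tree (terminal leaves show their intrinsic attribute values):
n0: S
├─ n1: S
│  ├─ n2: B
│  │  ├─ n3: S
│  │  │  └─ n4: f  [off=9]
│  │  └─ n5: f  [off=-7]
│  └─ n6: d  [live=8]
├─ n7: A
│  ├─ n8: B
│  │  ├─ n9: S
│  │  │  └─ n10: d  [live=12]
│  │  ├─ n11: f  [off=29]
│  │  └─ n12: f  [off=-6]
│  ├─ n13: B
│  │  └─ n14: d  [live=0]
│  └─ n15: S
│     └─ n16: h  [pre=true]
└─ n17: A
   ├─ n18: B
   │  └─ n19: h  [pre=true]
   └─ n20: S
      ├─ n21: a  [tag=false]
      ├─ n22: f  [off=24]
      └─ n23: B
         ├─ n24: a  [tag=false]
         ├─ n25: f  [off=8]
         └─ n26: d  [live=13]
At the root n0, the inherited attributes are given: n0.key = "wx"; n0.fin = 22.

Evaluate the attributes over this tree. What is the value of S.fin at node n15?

5

1. n0.key = "wx"  [given at root]
2. n0.fin = 22  [given at root]
3. n1.key = "yu"  ["yu"]
4. n1.fin = 30  [30]
5. n2.key = "mn"  ["mn"]
6. n3.key = "yx"  ["yx"]
7. n3.fin = 15  [len(B.key) + 13]
8. n4.off = 9  [terminal]
9. n3.pre = -7  [f.off + S.fin - 31]
10. n5.off = -7  [terminal]
11. n2.sig = false  [f.off > -7]
12. n2.ok = false  [S.pre > -7]
13. n2.lab = -6  [S.pre + 1]
14. n6.live = 8  [terminal]
15. n1.pre = 14  [d.live + 6]
16. n7.depth = 19  [S₁.pre * 3 - 23]
17. n7.ok = 22  [S₀.fin * 2 - 22]
18. n7.live = "rx"  ["rx"]
19. n8.key = "rxp"  [A.live ++ "p"]
20. n9.key = "mq"  ["mq"]
21. n9.fin = -7  [-7]
22. n10.live = 12  [terminal]
23. n9.pre = 29  [len(S.key) + 27]
24. n11.off = 29  [terminal]
25. n12.off = -6  [terminal]
26. n8.sig = true  [S.pre == f₀.off]
27. n8.ok = true  [true]
28. n8.lab = -4  [S.pre * 3 - 91]
29. n13.key = "pq"  ["pq"]
30. n14.live = 0  [terminal]
31. n13.sig = true  [d.live > -1]
32. n13.ok = false  [d.live > 0]
33. n13.lab = -2  [d.live - 2]
34. n15.key = "zn"  ["zn"]
35. n15.fin = 5  [B₀.lab + B₁.lab + 11]
36. n16.pre = true  [terminal]
37. n15.pre = 29  [29]
38. n7.idx = false  [B₁.ok and B₁.sig]
39. n17.depth = 14  [S₀.fin * 2 - 30]
40. n17.ok = 17  [17]
41. n17.live = "wxy"  [S₀.key ++ "y"]
42. n18.key = "wxyz"  [A.live ++ "z"]
43. n19.pre = true  [terminal]
44. n18.sig = true  [h.pre == true]
45. n18.ok = true  [true]
46. n18.lab = 26  [26]
47. n20.key = "uwxy"  ["u" ++ A.live]
48. n20.fin = 15  [len(A.live) + 12]
49. n21.tag = false  [terminal]
50. n22.off = 24  [terminal]
51. n23.key = "vy"  ["vy"]
52. n24.tag = false  [terminal]
53. n25.off = 8  [terminal]
54. n26.live = 13  [terminal]
55. n23.sig = true  [a.tag == false]
56. n23.ok = false  [f.off > 8]
57. n23.lab = -6  [f.off + d.live - 27]
58. n20.pre = -3  [(if a.tag then B.lab else f.off) - 27]
59. n17.idx = false  [B.ok == false]
60. n0.pre = 10  [S₀.fin + S₁.pre - 26]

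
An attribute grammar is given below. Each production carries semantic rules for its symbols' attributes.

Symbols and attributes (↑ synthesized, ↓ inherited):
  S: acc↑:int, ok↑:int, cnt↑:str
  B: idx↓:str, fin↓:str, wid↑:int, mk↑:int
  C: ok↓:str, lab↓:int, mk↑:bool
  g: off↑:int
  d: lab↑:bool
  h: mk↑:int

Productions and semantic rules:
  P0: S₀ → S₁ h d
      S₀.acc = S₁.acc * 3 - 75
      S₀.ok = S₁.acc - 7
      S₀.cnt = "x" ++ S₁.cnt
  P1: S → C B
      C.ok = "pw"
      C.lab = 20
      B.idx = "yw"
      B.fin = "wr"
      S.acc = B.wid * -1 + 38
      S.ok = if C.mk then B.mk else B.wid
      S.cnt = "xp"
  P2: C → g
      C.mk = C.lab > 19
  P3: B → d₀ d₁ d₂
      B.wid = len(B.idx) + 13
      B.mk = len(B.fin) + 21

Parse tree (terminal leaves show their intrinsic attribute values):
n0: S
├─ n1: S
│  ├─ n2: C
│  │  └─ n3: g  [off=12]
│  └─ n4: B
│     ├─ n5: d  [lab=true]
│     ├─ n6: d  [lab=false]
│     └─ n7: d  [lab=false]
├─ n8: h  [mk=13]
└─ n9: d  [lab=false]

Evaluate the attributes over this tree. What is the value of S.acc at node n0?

-6

1. n2.ok = "pw"  ["pw"]
2. n2.lab = 20  [20]
3. n3.off = 12  [terminal]
4. n2.mk = true  [C.lab > 19]
5. n4.idx = "yw"  ["yw"]
6. n4.fin = "wr"  ["wr"]
7. n5.lab = true  [terminal]
8. n6.lab = false  [terminal]
9. n7.lab = false  [terminal]
10. n4.wid = 15  [len(B.idx) + 13]
11. n4.mk = 23  [len(B.fin) + 21]
12. n1.acc = 23  [B.wid * -1 + 38]
13. n1.ok = 23  [if C.mk then B.mk else B.wid]
14. n1.cnt = "xp"  ["xp"]
15. n8.mk = 13  [terminal]
16. n9.lab = false  [terminal]
17. n0.acc = -6  [S₁.acc * 3 - 75]
18. n0.ok = 16  [S₁.acc - 7]
19. n0.cnt = "xxp"  ["x" ++ S₁.cnt]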